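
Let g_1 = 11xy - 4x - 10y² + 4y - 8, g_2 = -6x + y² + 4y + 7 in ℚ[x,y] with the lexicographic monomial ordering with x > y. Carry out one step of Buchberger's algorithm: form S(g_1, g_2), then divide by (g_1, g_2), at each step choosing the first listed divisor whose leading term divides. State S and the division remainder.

lcm(LM(g_1), LM(g_2)) = xy.
S = (lcm/LT(g_1))·g_1 − (lcm/LT(g_2))·g_2 = -4/11x + ⅙y³ - 8/33y² + 101/66y - 8/11.
Reduce S modulo (g_1, g_2) in that order:
  leading term x: subtract (2/33)·g_2 from -4/11x + ⅙y³ - 8/33y² + 101/66y - 8/11 → ⅙y³ - 10/33y² + 85/66y - 38/33
  leading term y³: no divisor's leading term divides it; move ⅙y³ to the remainder.
  leading term y²: no divisor's leading term divides it; move -10/33y² to the remainder.
  leading term y: no divisor's leading term divides it; move 85/66y to the remainder.
  leading term 1: no divisor's leading term divides it; move -38/33 to the remainder.
The remainder ⅙y³ - 10/33y² + 85/66y - 38/33 is nonzero, so it would be added as the next basis element.

S(g_1, g_2) = -4/11x + ⅙y³ - 8/33y² + 101/66y - 8/11; remainder on division = ⅙y³ - 10/33y² + 85/66y - 38/33.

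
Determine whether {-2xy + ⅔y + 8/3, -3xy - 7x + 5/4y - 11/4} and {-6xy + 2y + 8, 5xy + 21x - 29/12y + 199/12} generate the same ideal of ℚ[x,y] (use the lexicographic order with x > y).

Since reduced Gröbner bases are canonical representatives of ideals under a given ordering, it suffices to compute and compare them.
Buchberger on the first generating set:
f_1 = -2xy + ⅔y + 8/3, LT = xy.
f_2 = -3xy - 7x + 5/4y - 11/4, LT = xy.

S(f_1,f_2): lcm = xy. S = -7/3x + 1/12y - 9/4.
  reduce S modulo (f_1, f_2):
  remainder -7/3x + 1/12y - 9/4 ≠ 0; add g_3 = -7/3x + 1/12y - 9/4 to the basis.

S(f_1,g_3): lcm = xy. S = 1/28y² - 109/84y - 4/3.
  reduce S modulo (f_1, f_2, g_3):
  remainder 1/28y² - 109/84y - 4/3 ≠ 0; add g_4 = 1/28y² - 109/84y - 4/3 to the basis.

The other S-polynomials (S(f_2,g_3), S(f_1,g_4), S(f_2,g_4), S(g_3,g_4)) all reduce to 0 modulo the current basis, so we have a Gröbner basis.
Inter-reduce: drop elements whose leading term is divisible by another's, tail-reduce, and make monic.
Reduced Gröbner basis: {x - 1/28y + 27/28, y² - 109/3y - 112/3}.

Buchberger on the second generating set:
h_1 = -6xy + 2y + 8, LT = xy.
h_2 = 5xy + 21x - 29/12y + 199/12, LT = xy.

S(h_1,h_2): lcm = xy. S = -21/5x + 3/20y - 93/20.
  reduce S modulo (h_1, h_2):
  remainder -21/5x + 3/20y - 93/20 ≠ 0; add k_3 = -21/5x + 3/20y - 93/20 to the basis.

S(h_1,k_3): lcm = xy. S = 1/28y² - 121/84y - 4/3.
  reduce S modulo (h_1, h_2, k_3):
  remainder 1/28y² - 121/84y - 4/3 ≠ 0; add k_4 = 1/28y² - 121/84y - 4/3 to the basis.

The other S-polynomials (S(h_2,k_3), S(h_1,k_4), S(h_2,k_4), S(k_3,k_4)) all reduce to 0 modulo the current basis, so we have a Gröbner basis.
Inter-reduce: drop elements whose leading term is divisible by another's, tail-reduce, and make monic.
Reduced Gröbner basis: {x - 1/28y + 31/28, y² - 121/3y - 112/3}.

Since the reduced bases disagree, the two ideals are not the same.

No, the ideals differ.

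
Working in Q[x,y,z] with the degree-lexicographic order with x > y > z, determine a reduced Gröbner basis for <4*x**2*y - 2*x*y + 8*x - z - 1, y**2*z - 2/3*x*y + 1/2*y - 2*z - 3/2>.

The reduced Gröbner basis is the canonical form of the ideal for this ordering.

f_1 = 4*x**2*y - 2*x*y + 8*x - z - 1, LT = x**2*y.
f_2 = y**2*z - 2/3*x*y + 1/2*y - 2*z - 3/2, LT = y**2*z.

S(f_1,f_2): lcm = x**2*y**2*z. S = 2/3*x**3*y - 1/2*x*y**2*z - 1/2*x**2*y + 2*x**2*z + 2*x*y*z - 1/4*y*z**2 + 3/2*x**2 - 1/4*y*z.
  leading term x**3*y: subtract (1/6*x)·f_1 from 2/3*x**3*y - 1/2*x*y**2*z - 1/2*x**2*y + 2*x**2*z + 2*x*y*z - 1/4*y*z**2 + 3/2*x**2 - 1/4*y*z → -1/2*x*y**2*z - 1/6*x**2*y + 2*x**2*z + 2*x*y*z - 1/4*y*z**2 + 1/6*x**2 + 1/6*x*z - 1/4*y*z + 1/6*x
  leading term x*y**2*z: subtract (-1/2*x)·f_2 from -1/2*x*y**2*z - 1/6*x**2*y + 2*x**2*z + 2*x*y*z - 1/4*y*z**2 + 1/6*x**2 + 1/6*x*z - 1/4*y*z + 1/6*x → -1/2*x**2*y + 2*x**2*z + 2*x*y*z - 1/4*y*z**2 + 1/6*x**2 + 1/4*x*y - 5/6*x*z - 1/4*y*z - 7/12*x
  leading term x**2*y: subtract (-1/8)·f_1 from -1/2*x**2*y + 2*x**2*z + 2*x*y*z - 1/4*y*z**2 + 1/6*x**2 + 1/4*x*y - 5/6*x*z - 1/4*y*z - 7/12*x → 2*x**2*z + 2*x*y*z - 1/4*y*z**2 + 1/6*x**2 - 5/6*x*z - 1/4*y*z + 5/12*x - 1/8*z - 1/8
  leading term x**2*z: no divisor's leading term divides it; move 2*x**2*z to the remainder.
  leading term x*y*z: no divisor's leading term divides it; move 2*x*y*z to the remainder.
  leading term y*z**2: no divisor's leading term divides it; move -1/4*y*z**2 to the remainder.
  leading term x**2: no divisor's leading term divides it; move 1/6*x**2 to the remainder.
  leading term x*z: no divisor's leading term divides it; move -5/6*x*z to the remainder.
  leading term y*z: no divisor's leading term divides it; move -1/4*y*z to the remainder.
  leading term x: no divisor's leading term divides it; move 5/12*x to the remainder.
  leading term z: no divisor's leading term divides it; move -1/8*z to the remainder.
  leading term 1: no divisor's leading term divides it; move -1/8 to the remainder.
  remainder 2*x**2*z + 2*x*y*z - 1/4*y*z**2 + 1/6*x**2 - 5/6*x*z - 1/4*y*z + 5/12*x - 1/8*z - 1/8 ≠ 0; add g_3 = 2*x**2*z + 2*x*y*z - 1/4*y*z**2 + 1/6*x**2 - 5/6*x*z - 1/4*y*z + 5/12*x - 1/8*z - 1/8 to the basis.

The other S-polynomials (S(f_1,g_3), S(f_2,g_3)) all reduce to 0 modulo the current basis, so we have a Gröbner basis.

G = {x**2*y - 1/2*x*y + 2*x - 1/4*z - 1/4, x**2*z + x*y*z - 1/8*y*z**2 + 1/12*x**2 - 5/12*x*z - 1/8*y*z + 5/24*x - 1/16*z - 1/16, y**2*z - 2/3*x*y + 1/2*y - 2*z - 3/2}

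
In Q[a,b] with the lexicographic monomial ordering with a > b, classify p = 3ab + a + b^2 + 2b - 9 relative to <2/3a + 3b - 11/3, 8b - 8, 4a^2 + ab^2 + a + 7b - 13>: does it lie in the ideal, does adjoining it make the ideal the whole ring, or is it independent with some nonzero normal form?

First compute the reduced Gröbner basis of I by Buchberger's algorithm.
f_1 = 2/3a + 3b - 11/3, LT = a.
f_2 = 8b - 8, LT = b.
f_3 = 4a^2 + ab^2 + a + 7b - 13, LT = a^2.

The S-polynomials (S(f_1,f_2), S(f_1,f_3), S(f_2,f_3)) all reduce to 0 modulo the current basis, so we have a Gröbner basis.
Inter-reduce: drop elements whose leading term is divisible by another's, tail-reduce, and make monic.
Reduced Gröbner basis: {a - 1, b - 1}.
Label its elements g_1 = a - 1, g_2 = b - 1.

Reduce p = 3ab + a + b^2 + 2b - 9 modulo G:
  leading term ab: subtract (3b)·g_1 from 3ab + a + b^2 + 2b - 9 → a + b^2 + 5b - 9
  leading term a: subtract (1)·g_1 from a + b^2 + 5b - 9 → b^2 + 5b - 8
  leading term b^2: subtract (b)·g_2 from b^2 + 5b - 8 → 6b - 8
  leading term b: subtract (6)·g_2 from 6b - 8 → -2
  leading term 1: no divisor's leading term divides it; move -2 to the remainder.
  normal form = -2.
The normal form is nonzero, so p ∉ I. Since p minus its normal form lies in I, I + (p) = I + (r) where r = -2; decide whether this ideal is the whole ring.
Here r = -2 is a nonzero constant, hence a unit: 1 ∈ I + (p), the Gröbner basis of I + (p) is {1}, and the enlarged system has no common solution — adjoining p is inconsistent.

Adjoining 3ab + a + b^2 + 2b - 9 makes the ideal the whole ring: the system is inconsistent.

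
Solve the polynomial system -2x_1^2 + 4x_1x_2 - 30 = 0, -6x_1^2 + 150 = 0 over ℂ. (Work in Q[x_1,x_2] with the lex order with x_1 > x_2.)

Compute a lex Gröbner basis by Buchberger's algorithm.
f_1 = -2x_1^2 + 4x_1x_2 - 30, LT = x_1^2.
f_2 = -6x_1^2 + 150, LT = x_1^2.

S(f_1,f_2): lcm = x_1^2. S = -2x_1x_2 + 40.
  leading term x_1x_2: no divisor's leading term divides it; move -2x_1x_2 to the remainder.
  leading term 1: no divisor's leading term divides it; move 40 to the remainder.
  remainder -2x_1x_2 + 40 ≠ 0; add h_3 = -2x_1x_2 + 40 to the basis.

S(f_1,h_3): lcm = x_1^2x_2. S = -2x_1x_2^2 + 20x_1 + 15x_2.
  leading term x_1x_2^2: subtract (x_2)·h_3 from -2x_1x_2^2 + 20x_1 + 15x_2 → 20x_1 - 25x_2
  leading term x_1: no divisor's leading term divides it; move 20x_1 to the remainder.
  leading term x_2: no divisor's leading term divides it; move -25x_2 to the remainder.
  remainder 20x_1 - 25x_2 ≠ 0; add h_4 = 20x_1 - 25x_2 to the basis.

S(f_2,h_3): lcm = x_1^2x_2. S = 20x_1 - 25x_2.
  leading term x_1: subtract (1)·h_4 from 20x_1 - 25x_2 → 0
  remainder 0.

S(f_1,h_4): lcm = x_1^2. S = -3/4x_1x_2 + 15.
  leading term x_1x_2: subtract (3/8)·h_3 from -3/4x_1x_2 + 15 → 0
  remainder 0.

S(f_2,h_4): lcm = x_1^2. S = 5/4x_1x_2 - 25.
  leading term x_1x_2: subtract (-5/8)·h_3 from 5/4x_1x_2 - 25 → 0
  remainder 0.

S(h_3,h_4): lcm = x_1x_2. S = 5/4x_2^2 - 20.
  leading term x_2^2: no divisor's leading term divides it; move 5/4x_2^2 to the remainder.
  leading term 1: no divisor's leading term divides it; move -20 to the remainder.
  remainder 5/4x_2^2 - 20 ≠ 0; add h_5 = 5/4x_2^2 - 20 to the basis.

S(f_1,h_5): leading monomials are coprime, so the S-polynomial reduces to 0 (Buchberger's first criterion).
S(f_2,h_5): leading monomials are coprime, so the S-polynomial reduces to 0 (Buchberger's first criterion).
S(h_3,h_5): lcm = x_1x_2^2. S = 16x_1 - 20x_2.
  leading term x_1: subtract (4/5)·h_4 from 16x_1 - 20x_2 → 0
  remainder 0.

S(h_4,h_5): leading monomials are coprime, so the S-polynomial reduces to 0 (Buchberger's first criterion).
Every S-polynomial of the final basis reduces to 0, so we have a Gröbner basis.
Inter-reduce: drop elements whose leading term is divisible by another's, tail-reduce, and make monic.
Reduced Gröbner basis: {x_1 - 5/4x_2, x_2^2 - 16}.

A lex Gröbner basis eliminates variables successively. Here x_2^2 - 16 depends only on x_2, with roots {-4, 4}; lifting each root through the earlier basis elements recovers the full solutions.
  x_2 = -4: the earlier basis element becomes x_1 + 5 = 0, giving x_1 = -5 — point (-5, -4).
  x_2 = 4: the earlier basis element becomes x_1 - 5 = 0, giving x_1 = 5 — point (5, 4).

{(-5, -4), (5, 4)}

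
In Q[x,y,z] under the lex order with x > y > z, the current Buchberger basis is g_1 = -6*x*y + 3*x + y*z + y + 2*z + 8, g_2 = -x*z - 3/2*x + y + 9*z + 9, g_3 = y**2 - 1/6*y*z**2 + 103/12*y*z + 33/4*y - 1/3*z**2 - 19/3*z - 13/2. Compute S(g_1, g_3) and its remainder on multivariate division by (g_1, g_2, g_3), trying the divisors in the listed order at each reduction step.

S(g_1, g_3) = 1/6*x*y*z**2 - 103/12*x*y*z - 35/4*x*y + 1/3*x*z**2 + 19/3*x*z + 13/2*x - 1/6*y**2*z - 1/6*y**2 - 1/3*y*z - 4/3*y; remainder on division = 0.

lcm(LM(g_1), LM(g_3)) = x*y**2.
S = (lcm/LT(g_1))·g_1 − (lcm/LT(g_3))·g_3 = 1/6*x*y*z**2 - 103/12*x*y*z - 35/4*x*y + 1/3*x*z**2 + 19/3*x*z + 13/2*x - 1/6*y**2*z - 1/6*y**2 - 1/3*y*z - 4/3*y.
Reduce S modulo (g_1, g_2, g_3) in that order:
  leading term x*y*z**2: subtract (-1/36*z**2)·g_1 from 1/6*x*y*z**2 - 103/12*x*y*z - 35/4*x*y + 1/3*x*z**2 + 19/3*x*z + 13/2*x - 1/6*y**2*z - 1/6*y**2 - 1/3*y*z - 4/3*y → -103/12*x*y*z - 35/4*x*y + 5/12*x*z**2 + 19/3*x*z + 13/2*x - 1/6*y**2*z - 1/6*y**2 + 1/36*y*z**3 + 1/36*y*z**2 - 1/3*y*z - 4/3*y + 1/18*z**3 + 2/9*z**2
  leading term x*y*z: subtract (103/72*z)·g_1 from -103/12*x*y*z - 35/4*x*y + 5/12*x*z**2 + 19/3*x*z + 13/2*x - 1/6*y**2*z - 1/6*y**2 + 1/36*y*z**3 + 1/36*y*z**2 - 1/3*y*z - 4/3*y + 1/18*z**3 + 2/9*z**2 → -35/4*x*y + 5/12*x*z**2 + 49/24*x*z + 13/2*x - 1/6*y**2*z - 1/6*y**2 + 1/36*y*z**3 - 101/72*y*z**2 - 127/72*y*z - 4/3*y + 1/18*z**3 - 95/36*z**2 - 103/9*z
  leading term x*y: subtract (35/24)·g_1 from -35/4*x*y + 5/12*x*z**2 + 49/24*x*z + 13/2*x - 1/6*y**2*z - 1/6*y**2 + 1/36*y*z**3 - 101/72*y*z**2 - 127/72*y*z - 4/3*y + 1/18*z**3 - 95/36*z**2 - 103/9*z → 5/12*x*z**2 + 49/24*x*z + 17/8*x - 1/6*y**2*z - 1/6*y**2 + 1/36*y*z**3 - 101/72*y*z**2 - 29/9*y*z - 67/24*y + 1/18*z**3 - 95/36*z**2 - 517/36*z - 35/3
  leading term x*z**2: subtract (-5/12*z)·g_2 from 5/12*x*z**2 + 49/24*x*z + 17/8*x - 1/6*y**2*z - 1/6*y**2 + 1/36*y*z**3 - 101/72*y*z**2 - 29/9*y*z - 67/24*y + 1/18*z**3 - 95/36*z**2 - 517/36*z - 35/3 → 17/12*x*z + 17/8*x - 1/6*y**2*z - 1/6*y**2 + 1/36*y*z**3 - 101/72*y*z**2 - 101/36*y*z - 67/24*y + 1/18*z**3 + 10/9*z**2 - 191/18*z - 35/3
  leading term x*z: subtract (-17/12)·g_2 from 17/12*x*z + 17/8*x - 1/6*y**2*z - 1/6*y**2 + 1/36*y*z**3 - 101/72*y*z**2 - 101/36*y*z - 67/24*y + 1/18*z**3 + 10/9*z**2 - 191/18*z - 35/3 → -1/6*y**2*z - 1/6*y**2 + 1/36*y*z**3 - 101/72*y*z**2 - 101/36*y*z - 11/8*y + 1/18*z**3 + 10/9*z**2 + 77/36*z + 13/12
  leading term y**2*z: subtract (-1/6*z)·g_3 from -1/6*y**2*z - 1/6*y**2 + 1/36*y*z**3 - 101/72*y*z**2 - 101/36*y*z - 11/8*y + 1/18*z**3 + 10/9*z**2 + 77/36*z + 13/12 → -1/6*y**2 + 1/36*y*z**2 - 103/72*y*z - 11/8*y + 1/18*z**2 + 19/18*z + 13/12
  leading term y**2: subtract (-1/6)·g_3 from -1/6*y**2 + 1/36*y*z**2 - 103/72*y*z - 11/8*y + 1/18*z**2 + 19/18*z + 13/12 → 0
The remainder is 0, so this S-polynomial contributes no new basis element.
This is the inner loop of Buchberger's algorithm — each nonzero remainder becomes a new basis element.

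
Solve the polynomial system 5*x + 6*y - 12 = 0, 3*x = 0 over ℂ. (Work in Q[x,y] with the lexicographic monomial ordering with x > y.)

Compute a lex Gröbner basis by Buchberger's algorithm.
f_1 = 5*x + 6*y - 12, LT = x.
f_2 = 3*x, LT = x.

S(f_1,f_2): lcm = x. S = 6/5*y - 12/5.
  leading term y: no divisor's leading term divides it; move 6/5*y to the remainder.
  leading term 1: no divisor's leading term divides it; move -12/5 to the remainder.
  remainder 6/5*y - 12/5 ≠ 0; add h_3 = 6/5*y - 12/5 to the basis.

The other S-polynomials (S(f_1,h_3), S(f_2,h_3)) all reduce to 0 modulo the current basis, so we have a Gröbner basis.
Inter-reduce: drop elements whose leading term is divisible by another's, tail-reduce, and make monic.
Reduced Gröbner basis: {x, y - 2}.

Elimination: the polynomial y - 2 lies in the elimination ideal for y, so y ∈ {2}. For each such y, the remaining basis elements (now univariate) give the rest of the solution.
  y = 2: the earlier basis element becomes x = 0, giving x = 0 — point (0, 2).
Check: every point annihilates each of the original generators.

{(0, 2)}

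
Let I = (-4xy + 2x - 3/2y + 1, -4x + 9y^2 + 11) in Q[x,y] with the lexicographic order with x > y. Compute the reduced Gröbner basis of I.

f_1 = -4xy + 2x - 3/2y + 1, LT = xy.
f_2 = -4x + 9y^2 + 11, LT = x.

S(f_1,f_2): lcm = xy. S = -1/2x + 9/4y^3 + 25/8y - 1/4.
  leading term x: subtract (1/8)·f_2 from -1/2x + 9/4y^3 + 25/8y - 1/4 → 9/4y^3 - 9/8y^2 + 25/8y - 13/8
  leading term y^3: no divisor's leading term divides it; move 9/4y^3 to the remainder.
  leading term y^2: no divisor's leading term divides it; move -9/8y^2 to the remainder.
  leading term y: no divisor's leading term divides it; move 25/8y to the remainder.
  leading term 1: no divisor's leading term divides it; move -13/8 to the remainder.
  remainder 9/4y^3 - 9/8y^2 + 25/8y - 13/8 ≠ 0; add g_3 = 9/4y^3 - 9/8y^2 + 25/8y - 13/8 to the basis.

S(f_1,g_3): lcm = xy^3. S = -25/18xy + 13/18x + 3/8y^3 - 1/4y^2.
  leading term xy: subtract (25/72)·f_1 from -25/18xy + 13/18x + 3/8y^3 - 1/4y^2 → 1/36x + 3/8y^3 - 1/4y^2 + 25/48y - 25/72
  leading term x: subtract (-1/144)·f_2 from 1/36x + 3/8y^3 - 1/4y^2 + 25/48y - 25/72 → 3/8y^3 - 3/16y^2 + 25/48y - 13/48
  leading term y^3: subtract (1/6)·g_3 from 3/8y^3 - 3/16y^2 + 25/48y - 13/48 → 0
  remainder 0.

S(f_2,g_3): leading monomials are coprime, so the S-polynomial reduces to 0 (Buchberger's first criterion).
Every S-polynomial of the final basis reduces to 0, so we have a Gröbner basis.
Inter-reduce: drop elements whose leading term is divisible by another's, tail-reduce, and make monic.

G = {x - 9/4y^2 - 11/4, y^3 - 1/2y^2 + 25/18y - 13/18}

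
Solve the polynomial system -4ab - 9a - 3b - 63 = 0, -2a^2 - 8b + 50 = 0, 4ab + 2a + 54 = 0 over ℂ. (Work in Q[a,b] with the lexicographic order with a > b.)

Compute a lex Gröbner basis by Buchberger's algorithm.
f_1 = -4ab - 9a - 3b - 63, LT = ab.
f_2 = -2a^2 - 8b + 50, LT = a^2.
f_3 = 4ab + 2a + 54, LT = ab.

S(f_1,f_2): lcm = a^2b. S = 9/4a^2 + 3/4ab + 63/4a - 4b^2 + 25b.
  leading term a^2: subtract (-9/8)·f_2 from 9/4a^2 + 3/4ab + 63/4a - 4b^2 + 25b → 3/4ab + 63/4a - 4b^2 + 16b + 225/4
  leading term ab: subtract (-3/16)·f_1 from 3/4ab + 63/4a - 4b^2 + 16b + 225/4 → 225/16a - 4b^2 + 247/16b + 711/16
  leading term a: no divisor's leading term divides it; move 225/16a to the remainder.
  leading term b^2: no divisor's leading term divides it; move -4b^2 to the remainder.
  leading term b: no divisor's leading term divides it; move 247/16b to the remainder.
  leading term 1: no divisor's leading term divides it; move 711/16 to the remainder.
  remainder 225/16a - 4b^2 + 247/16b + 711/16 ≠ 0; add h_4 = 225/16a - 4b^2 + 247/16b + 711/16 to the basis.

S(f_1,f_3): lcm = ab. S = 7/4a + 3/4b + 9/4.
  leading term a: subtract (28/225)·h_4 from 7/4a + 3/4b + 9/4 → 112/225b^2 - 527/450b - 82/25
  leading term b^2: no divisor's leading term divides it; move 112/225b^2 to the remainder.
  leading term b: no divisor's leading term divides it; move -527/450b to the remainder.
  leading term 1: no divisor's leading term divides it; move -82/25 to the remainder.
  remainder 112/225b^2 - 527/450b - 82/25 ≠ 0; add h_5 = 112/225b^2 - 527/450b - 82/25 to the basis.

S(f_2,f_3): lcm = a^2b. S = -1/2a^2 - 27/2a + 4b^2 - 25b.
  leading term a^2: subtract (1/4)·f_2 from -1/2a^2 - 27/2a + 4b^2 - 25b → -27/2a + 4b^2 - 23b - 25/2
  leading term a: subtract (-24/25)·h_4 from -27/2a + 4b^2 - 23b - 25/2 → 4/25b^2 - 409/50b + 754/25
  leading term b^2: subtract (9/28)·h_5 from 4/25b^2 - 409/50b + 754/25 → -437/56b + 437/14
  leading term b: no divisor's leading term divides it; move -437/56b to the remainder.
  leading term 1: no divisor's leading term divides it; move 437/14 to the remainder.
  remainder -437/56b + 437/14 ≠ 0; add h_6 = -437/56b + 437/14 to the basis.

S(f_1,h_4): lcm = ab. S = 9/4a + 64/225b^3 - 247/225b^2 - 241/100b + 63/4.
  leading term a: subtract (4/25)·h_4 from 9/4a + 64/225b^3 - 247/225b^2 - 241/100b + 63/4 → 64/225b^3 - 103/225b^2 - 122/25b + 216/25
  leading term b^3: subtract (4/7b)·h_5 from 64/225b^3 - 103/225b^2 - 122/25b + 216/25 → 37/175b^2 - 526/175b + 216/25
  leading term b^2: subtract (333/784)·h_5 from 37/175b^2 - 526/175b + 216/25 → -3933/1568b + 3933/392
  leading term b: subtract (9/28)·h_6 from -3933/1568b + 3933/392 → 0
  remainder 0.

S(f_2,h_4): lcm = a^2. S = 64/225ab^2 - 247/225ab - 79/25a + 4b - 25.
  leading term ab^2: subtract (-16/225b)·f_1 from 64/225ab^2 - 247/225ab - 79/25a + 4b - 25 → -391/225ab - 79/25a - 16/75b^2 - 12/25b - 25
  leading term ab: subtract (391/900)·f_1 from -391/225ab - 79/25a - 16/75b^2 - 12/25b - 25 → 3/4a - 16/75b^2 + 247/300b + 237/100
  leading term a: subtract (4/75)·h_4 from 3/4a - 16/75b^2 + 247/300b + 237/100 → 0
  remainder 0.

S(f_3,h_4): lcm = ab. S = 1/2a + 64/225b^3 - 247/225b^2 - 79/25b + 27/2.
  leading term a: subtract (8/225)·h_4 from 1/2a + 64/225b^3 - 247/225b^2 - 79/25b + 27/2 → 64/225b^3 - 43/45b^2 - 1669/450b + 298/25
  leading term b^3: subtract (4/7b)·h_5 from 64/225b^3 - 43/45b^2 - 1669/450b + 298/25 → -451/1575b^2 - 5779/3150b + 298/25
  leading term b^2: subtract (-451/784)·h_5 from -451/1575b^2 - 5779/3150b + 298/25 → -3933/1568b + 3933/392
  leading term b: subtract (9/28)·h_6 from -3933/1568b + 3933/392 → 0
  remainder 0.

S(f_1,h_5): lcm = ab^2. S = 1031/224ab + 369/56a + 3/4b^2 + 63/4b.
  leading term ab: subtract (-1031/896)·f_1 from 1031/224ab + 369/56a + 3/4b^2 + 63/4b → -3375/896a + 3/4b^2 + 11019/896b - 9279/128
  leading term a: subtract (-15/56)·h_4 from -3375/896a + 3/4b^2 + 11019/896b - 9279/128 → -9/28b^2 + 3681/224b - 3393/56
  leading term b^2: subtract (-2025/3136)·h_5 from -9/28b^2 + 3681/224b - 3393/56 → 98325/6272b - 98325/1568
  leading term b: subtract (-225/112)·h_6 from 98325/6272b - 98325/1568 → 0
  remainder 0.

S(f_2,h_5): leading monomials are coprime, so the S-polynomial reduces to 0 (Buchberger's first criterion).
S(f_3,h_5): lcm = ab^2. S = 639/224ab + 369/56a + 27/2b.
  leading term ab: subtract (-639/896)·f_1 from 639/224ab + 369/56a + 27/2b → 153/896a + 10179/896b - 5751/128
  leading term a: subtract (17/1400)·h_4 from 153/896a + 10179/896b - 5751/128 → 17/350b^2 + 62569/5600b - 63657/1400
  leading term b^2: subtract (153/1568)·h_5 from 17/350b^2 + 62569/5600b - 63657/1400 → 35397/3136b - 35397/784
  leading term b: subtract (-81/56)·h_6 from 35397/3136b - 35397/784 → 0
  remainder 0.

S(h_4,h_5): leading monomials are coprime, so the S-polynomial reduces to 0 (Buchberger's first criterion).
S(f_1,h_6): lcm = ab. S = 25/4a + 3/4b + 63/4.
  leading term a: subtract (4/9)·h_4 from 25/4a + 3/4b + 63/4 → 16/9b^2 - 55/9b - 4
  leading term b^2: subtract (25/7)·h_5 from 16/9b^2 - 55/9b - 4 → -27/14b + 54/7
  leading term b: subtract (108/437)·h_6 from -27/14b + 54/7 → 0
  remainder 0.

S(f_2,h_6): leading monomials are coprime, so the S-polynomial reduces to 0 (Buchberger's first criterion).
S(f_3,h_6): lcm = ab. S = 9/2a + 27/2.
  leading term a: subtract (8/25)·h_4 from 9/2a + 27/2 → 32/25b^2 - 247/50b - 18/25
  leading term b^2: subtract (18/7)·h_5 from 32/25b^2 - 247/50b - 18/25 → -27/14b + 54/7
  leading term b: subtract (108/437)·h_6 from -27/14b + 54/7 → 0
  remainder 0.

S(h_4,h_6): leading monomials are coprime, so the S-polynomial reduces to 0 (Buchberger's first criterion).
S(h_5,h_6): lcm = b^2. S = 369/224b - 369/56.
  leading term b: subtract (-369/1748)·h_6 from 369/224b - 369/56 → 0
  remainder 0.

Every S-polynomial of the final basis reduces to 0, so we have a Gröbner basis.
Inter-reduce: drop elements whose leading term is divisible by another's, tail-reduce, and make monic.
Reduced Gröbner basis: {a + 3, b - 4}.

Elimination: the polynomial b - 4 lies in the elimination ideal for b, so b ∈ {4}. For each such b, the remaining basis elements (now univariate) give the rest of the solution.
  b = 4: the earlier basis element becomes a + 3 = 0, giving a = -3 — point (-3, 4).
Zero-dimensionality of the ideal guarantees finitely many solutions over ℂ.

{(-3, 4)}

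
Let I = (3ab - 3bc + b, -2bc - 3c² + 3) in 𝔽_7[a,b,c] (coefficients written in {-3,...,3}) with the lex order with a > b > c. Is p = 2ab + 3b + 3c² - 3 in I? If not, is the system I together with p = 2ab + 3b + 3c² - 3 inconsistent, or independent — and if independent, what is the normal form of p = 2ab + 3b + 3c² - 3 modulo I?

2ab + 3b + 3c² - 3 lies in I (it reduces to 0).

First compute the reduced Gröbner basis of I by Buchberger's algorithm.
f_1 = 3ab - 3bc + b, LT = ab.
f_2 = -2bc - 3c² + 3, LT = bc.

S(f_1,f_2): lcm = abc. S = 2ac² - 2a - bc² - 2bc.
  leading term ac²: no divisor's leading term divides it; move 2ac² to the remainder.
  leading term a: no divisor's leading term divides it; move -2a to the remainder.
  leading term bc²: subtract (-3c)·f_2 from -bc² - 2bc → -2bc - 2c³ + 2c
  leading term bc: subtract (1)·f_2 from -2bc - 2c³ + 2c → -2c³ + 3c² + 2c - 3
  leading term c³: no divisor's leading term divides it; move -2c³ to the remainder.
  leading term c²: no divisor's leading term divides it; move 3c² to the remainder.
  leading term c: no divisor's leading term divides it; move 2c to the remainder.
  leading term 1: no divisor's leading term divides it; move -3 to the remainder.
  remainder 2ac² - 2a - 2c³ + 3c² + 2c - 3 ≠ 0; add h_3 = 2ac² - 2a - 2c³ + 3c² + 2c - 3 to the basis.

S(f_1,h_3): lcm = abc². S = ab - bc - 2b.
  leading term ab: subtract (-2)·f_1 from ab - bc - 2b → 0
  remainder 0.

S(f_2,h_3): lcm = abc². S = ab - 2ac³ + 2ac + bc³ + 2bc² - bc - 2b.
  leading term ab: subtract (-2)·f_1 from ab - 2ac³ + 2ac + bc³ + 2bc² - bc - 2b → -2ac³ + 2ac + bc³ + 2bc²
  leading term ac³: subtract (-c)·h_3 from -2ac³ + 2ac + bc³ + 2bc² → bc³ + 2bc² - 2c⁴ + 3c³ + 2c² - 3c
  leading term bc³: subtract (3c²)·f_2 from bc³ + 2bc² - 2c⁴ + 3c³ + 2c² - 3c → 2bc² + 3c³ - 3c
  leading term bc²: subtract (-c)·f_2 from 2bc² + 3c³ - 3c → 0
  remainder 0.

Every S-polynomial of the final basis reduces to 0, so we have a Gröbner basis.
Inter-reduce: drop elements whose leading term is divisible by another's, tail-reduce, and make monic.
Reduced Gröbner basis: {ab - 2b - 2c² + 2, ac² - a - c³ - 2c² + c + 2, bc - 2c² + 2}.
Label its elements g_1 = ab - 2b - 2c² + 2, g_2 = ac² - a - c³ - 2c² + c + 2, g_3 = bc - 2c² + 2.

Reduce p = 2ab + 3b + 3c² - 3 modulo G:
  leading term ab: subtract (2)·g_1 from 2ab + 3b + 3c² - 3 → 0
  normal form = 0.
Since the normal form is 0, p ∈ I.

The remainder on division by a Gröbner basis is unique — it is the normal form.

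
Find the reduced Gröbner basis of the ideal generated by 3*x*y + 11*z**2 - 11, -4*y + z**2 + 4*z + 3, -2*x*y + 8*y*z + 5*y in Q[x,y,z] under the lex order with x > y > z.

f_1 = 3*x*y + 11*z**2 - 11, LT = x*y.
f_2 = -4*y + z**2 + 4*z + 3, LT = y.
f_3 = -2*x*y + 8*y*z + 5*y, LT = x*y.

S(f_1,f_2): lcm = x*y. S = 1/4*x*z**2 + x*z + 3/4*x + 11/3*z**2 - 11/3.
  leading term x*z**2: no divisor's leading term divides it; move 1/4*x*z**2 to the remainder.
  leading term x*z: no divisor's leading term divides it; move x*z to the remainder.
  leading term x: no divisor's leading term divides it; move 3/4*x to the remainder.
  leading term z**2: no divisor's leading term divides it; move 11/3*z**2 to the remainder.
  leading term 1: no divisor's leading term divides it; move -11/3 to the remainder.
  remainder 1/4*x*z**2 + x*z + 3/4*x + 11/3*z**2 - 11/3 ≠ 0; add g_4 = 1/4*x*z**2 + x*z + 3/4*x + 11/3*z**2 - 11/3 to the basis.

S(f_1,f_3): lcm = x*y. S = 4*y*z + 5/2*y + 11/3*z**2 - 11/3.
  leading term y*z: subtract (-z)·f_2 from 4*y*z + 5/2*y + 11/3*z**2 - 11/3 → 5/2*y + z**3 + 23/3*z**2 + 3*z - 11/3
  leading term y: subtract (-5/8)·f_2 from 5/2*y + z**3 + 23/3*z**2 + 3*z - 11/3 → z**3 + 199/24*z**2 + 11/2*z - 43/24
  leading term z**3: no divisor's leading term divides it; move z**3 to the remainder.
  leading term z**2: no divisor's leading term divides it; move 199/24*z**2 to the remainder.
  leading term z: no divisor's leading term divides it; move 11/2*z to the remainder.
  leading term 1: no divisor's leading term divides it; move -43/24 to the remainder.
  remainder z**3 + 199/24*z**2 + 11/2*z - 43/24 ≠ 0; add g_5 = z**3 + 199/24*z**2 + 11/2*z - 43/24 to the basis.

S(g_4,g_5): lcm = x*z**3. S = -103/24*x*z**2 - 5/2*x*z + 43/24*x + 44/3*z**3 - 44/3*z.
  leading term x*z**2: subtract (-103/6)·g_4 from -103/24*x*z**2 - 5/2*x*z + 43/24*x + 44/3*z**3 - 44/3*z → 44/3*x*z + 44/3*x + 44/3*z**3 + 1133/18*z**2 - 44/3*z - 1133/18
  leading term x*z: no divisor's leading term divides it; move 44/3*x*z to the remainder.
  leading term x: no divisor's leading term divides it; move 44/3*x to the remainder.
  leading term z**3: subtract (44/3)·g_5 from 44/3*z**3 + 1133/18*z**2 - 44/3*z - 1133/18 → -176/3*z**2 - 286/3*z - 110/3
  leading term z**2: no divisor's leading term divides it; move -176/3*z**2 to the remainder.
  leading term z: no divisor's leading term divides it; move -286/3*z to the remainder.
  leading term 1: no divisor's leading term divides it; move -110/3 to the remainder.
  remainder 44/3*x*z + 44/3*x - 176/3*z**2 - 286/3*z - 110/3 ≠ 0; add g_6 = 44/3*x*z + 44/3*x - 176/3*z**2 - 286/3*z - 110/3 to the basis.

The other S-polynomials (S(f_2,f_3), S(f_1,g_4), S(f_2,g_4), S(f_3,g_4), S(f_1,g_5), S(f_2,g_5), S(f_3,g_5), S(f_1,g_6), S(f_2,g_6), S(f_3,g_6), S(g_4,g_6), S(g_5,g_6)) all reduce to 0 modulo the current basis, so we have a Gröbner basis.
Inter-reduce: drop elements whose leading term is divisible by another's, tail-reduce, and make monic.

G = {x*z + x - 4*z**2 - 13/2*z - 5/2, y - 1/4*z**2 - z - 3/4, z**3 + 199/24*z**2 + 11/2*z - 43/24}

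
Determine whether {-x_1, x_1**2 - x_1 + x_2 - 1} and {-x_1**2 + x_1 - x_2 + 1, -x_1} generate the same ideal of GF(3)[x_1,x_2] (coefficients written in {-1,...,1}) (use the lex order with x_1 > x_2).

Equality of ideals is decidable: compute both reduced Gröbner bases (unique for the ordering) and check whether they agree.
Buchberger on the first generating set:
f_1 = -x_1, LT = x_1.
f_2 = x_1**2 - x_1 + x_2 - 1, LT = x_1**2.

S(f_1,f_2): lcm = x_1**2. S = x_1 - x_2 + 1.
  reduce S modulo (f_1, f_2):
  remainder -x_2 + 1 ≠ 0; add g_3 = -x_2 + 1 to the basis.

The other S-polynomials (S(f_1,g_3), S(f_2,g_3)) all reduce to 0 modulo the current basis, so we have a Gröbner basis.
Inter-reduce: drop elements whose leading term is divisible by another's, tail-reduce, and make monic.
Reduced Gröbner basis: {x_1, x_2 - 1}.

Buchberger on the second generating set:
h_1 = -x_1**2 + x_1 - x_2 + 1, LT = x_1**2.
h_2 = -x_1, LT = x_1.

S(h_1,h_2): lcm = x_1**2. S = -x_1 + x_2 - 1.
  reduce S modulo (h_1, h_2):
  remainder x_2 - 1 ≠ 0; add k_3 = x_2 - 1 to the basis.

The other S-polynomials (S(h_1,k_3), S(h_2,k_3)) all reduce to 0 modulo the current basis, so we have a Gröbner basis.
Inter-reduce: drop elements whose leading term is divisible by another's, tail-reduce, and make monic.
Reduced Gröbner basis: {x_1, x_2 - 1}.

These coincide, so the ideals are equal.

Yes, the ideals are equal.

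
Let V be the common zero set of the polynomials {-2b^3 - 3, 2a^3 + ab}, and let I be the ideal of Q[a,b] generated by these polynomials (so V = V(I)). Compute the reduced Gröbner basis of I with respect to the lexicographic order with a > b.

f_1 = -2b^3 - 3, LT = b^3.
f_2 = 2a^3 + ab, LT = a^3.

The S-polynomials (S(f_1,f_2)) all reduce to 0 modulo the current basis, so we have a Gröbner basis.

G = {a^3 + 1/2ab, b^3 + 3/2}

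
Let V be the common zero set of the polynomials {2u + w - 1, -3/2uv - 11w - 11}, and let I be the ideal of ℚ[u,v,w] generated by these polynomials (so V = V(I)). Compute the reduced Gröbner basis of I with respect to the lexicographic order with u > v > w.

f_1 = 2u + w - 1, LT = u.
f_2 = -3/2uv - 11w - 11, LT = uv.

S(f_1,f_2): lcm = uv. S = ½vw - ½v - 22/3w - 22/3.
  leading term vw: no divisor's leading term divides it; move ½vw to the remainder.
  leading term v: no divisor's leading term divides it; move -½v to the remainder.
  leading term w: no divisor's leading term divides it; move -22/3w to the remainder.
  leading term 1: no divisor's leading term divides it; move -22/3 to the remainder.
  remainder ½vw - ½v - 22/3w - 22/3 ≠ 0; add g_3 = ½vw - ½v - 22/3w - 22/3 to the basis.

The other S-polynomials (S(f_1,g_3), S(f_2,g_3)) all reduce to 0 modulo the current basis, so we have a Gröbner basis.
Inter-reduce: drop elements whose leading term is divisible by another's, tail-reduce, and make monic.

G = {u + ½w - ½, vw - v - 44/3w - 44/3}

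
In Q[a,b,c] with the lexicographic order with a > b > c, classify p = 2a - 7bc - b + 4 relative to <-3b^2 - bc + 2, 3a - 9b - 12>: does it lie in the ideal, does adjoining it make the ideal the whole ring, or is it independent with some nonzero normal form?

2a - 7bc - b + 4 is independent of I; its normal form modulo I is -7bc + 5b + 12.

First compute the reduced Gröbner basis of I by Buchberger's algorithm.
f_1 = -3b^2 - bc + 2, LT = b^2.
f_2 = 3a - 9b - 12, LT = a.

The S-polynomials (S(f_1,f_2)) all reduce to 0 modulo the current basis, so we have a Gröbner basis.
Inter-reduce: drop elements whose leading term is divisible by another's, tail-reduce, and make monic.
Reduced Gröbner basis: {a - 3b - 4, b^2 + 1/3bc - 2/3}.
Label its elements g_1 = a - 3b - 4, g_2 = b^2 + 1/3bc - 2/3.

Reduce p = 2a - 7bc - b + 4 modulo G:
  leading term a: subtract (2)·g_1 from 2a - 7bc - b + 4 → -7bc + 5b + 12
  leading term bc: no divisor's leading term divides it; move -7bc to the remainder.
  leading term b: no divisor's leading term divides it; move 5b to the remainder.
  leading term 1: no divisor's leading term divides it; move 12 to the remainder.
  normal form = -7bc + 5b + 12.
The normal form is nonzero, so p ∉ I. Since p minus its normal form lies in I, I + (p) = I + (r) where r = -7bc + 5b + 12; decide whether this ideal is the whole ring.
Run Buchberger on G together with r (pairs among the g_i already reduce to 0 since G is a Gröbner basis):
g_1 = a - 3b - 4, LT = a.
g_2 = b^2 + 1/3bc - 2/3, LT = b^2.
r = -7bc + 5b + 12, LT = bc.

S(g_2,r): lcm = b^2c. S = 5/7b^2 + 1/3bc^2 + 12/7b - 2/3c.
  leading term b^2: subtract (5/7)·g_2 from 5/7b^2 + 1/3bc^2 + 12/7b - 2/3c → 1/3bc^2 - 5/21bc + 12/7b - 2/3c + 10/21
  leading term bc^2: subtract (-1/21c)·r from 1/3bc^2 - 5/21bc + 12/7b - 2/3c + 10/21 → 12/7b - 2/21c + 10/21
  leading term b: no divisor's leading term divides it; move 12/7b to the remainder.
  leading term c: no divisor's leading term divides it; move -2/21c to the remainder.
  leading term 1: no divisor's leading term divides it; move 10/21 to the remainder.
  remainder 12/7b - 2/21c + 10/21 ≠ 0; add m_4 = 12/7b - 2/21c + 10/21 to the basis.

S(r,m_4): lcm = bc. S = -5/7b + 1/18c^2 - 5/18c - 12/7.
  leading term b: subtract (-5/12)·m_4 from -5/7b + 1/18c^2 - 5/18c - 12/7 → 1/18c^2 - 20/63c - 191/126
  leading term c^2: no divisor's leading term divides it; move 1/18c^2 to the remainder.
  leading term c: no divisor's leading term divides it; move -20/63c to the remainder.
  leading term 1: no divisor's leading term divides it; move -191/126 to the remainder.
  remainder 1/18c^2 - 20/63c - 191/126 ≠ 0; add m_5 = 1/18c^2 - 20/63c - 191/126 to the basis.

The other S-polynomials (S(g_1,g_2), S(g_1,r), S(g_1,m_4), S(g_2,m_4), S(g_1,m_5), S(g_2,m_5), S(r,m_5), S(m_4,m_5)) all reduce to 0 modulo the current basis, so we have a Gröbner basis.
Inter-reduce: drop elements whose leading term is divisible by another's, tail-reduce, and make monic.
Reduced Gröbner basis: {a - 1/6c - 19/6, b - 1/18c + 5/18, c^2 - 40/7c - 191/7}.
The reduced Gröbner basis of I + (p) is {a - 1/6c - 19/6, b - 1/18c + 5/18, c^2 - 40/7c - 191/7} ≠ {1}, a proper ideal, so the enlarged system stays consistent: p is independent of I, with normal form -7bc + 5b + 12.

Ideal membership is decidable via reduction modulo a Gröbner basis.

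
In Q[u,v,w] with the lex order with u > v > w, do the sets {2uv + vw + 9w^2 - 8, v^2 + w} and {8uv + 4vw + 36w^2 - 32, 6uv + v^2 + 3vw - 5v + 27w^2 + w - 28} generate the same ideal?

Equality of ideals is decidable: compute both reduced Gröbner bases (unique for the ordering) and check whether they agree.
Buchberger on the first generating set:
f_1 = 2uv + vw + 9w^2 - 8, LT = uv.
f_2 = v^2 + w, LT = v^2.

S(f_1,f_2): lcm = uv^2. S = -uw + 1/2v^2w + 9/2vw^2 - 4v.
  leading term uw: no divisor's leading term divides it; move -uw to the remainder.
  leading term v^2w: subtract (1/2w)·f_2 from 1/2v^2w + 9/2vw^2 - 4v → 9/2vw^2 - 4v - 1/2w^2
  leading term vw^2: no divisor's leading term divides it; move 9/2vw^2 to the remainder.
  leading term v: no divisor's leading term divides it; move -4v to the remainder.
  leading term w^2: no divisor's leading term divides it; move -1/2w^2 to the remainder.
  remainder -uw + 9/2vw^2 - 4v - 1/2w^2 ≠ 0; add g_3 = -uw + 9/2vw^2 - 4v - 1/2w^2 to the basis.

The other S-polynomials (S(f_1,g_3), S(f_2,g_3)) all reduce to 0 modulo the current basis, so we have a Gröbner basis.
Inter-reduce: drop elements whose leading term is divisible by another's, tail-reduce, and make monic.
Reduced Gröbner basis: {uv + 1/2vw + 9/2w^2 - 4, uw - 9/2vw^2 + 4v + 1/2w^2, v^2 + w}.

Buchberger on the second generating set:
h_1 = 8uv + 4vw + 36w^2 - 32, LT = uv.
h_2 = 6uv + v^2 + 3vw - 5v + 27w^2 + w - 28, LT = uv.

S(h_1,h_2): lcm = uv. S = -1/6v^2 + 5/6v - 1/6w + 2/3.
  leading term v^2: no divisor's leading term divides it; move -1/6v^2 to the remainder.
  leading term v: no divisor's leading term divides it; move 5/6v to the remainder.
  leading term w: no divisor's leading term divides it; move -1/6w to the remainder.
  leading term 1: no divisor's leading term divides it; move 2/3 to the remainder.
  remainder -1/6v^2 + 5/6v - 1/6w + 2/3 ≠ 0; add k_3 = -1/6v^2 + 5/6v - 1/6w + 2/3 to the basis.

S(h_1,k_3): lcm = uv^2. S = 5uv - uw + 4u + 1/2v^2w + 9/2vw^2 - 4v.
  leading term uv: subtract (5/8)·h_1 from 5uv - uw + 4u + 1/2v^2w + 9/2vw^2 - 4v → -uw + 4u + 1/2v^2w + 9/2vw^2 - 5/2vw - 4v - 45/2w^2 + 20
  leading term uw: no divisor's leading term divides it; move -uw to the remainder.
  leading term u: no divisor's leading term divides it; move 4u to the remainder.
  leading term v^2w: subtract (-3w)·k_3 from 1/2v^2w + 9/2vw^2 - 5/2vw - 4v - 45/2w^2 + 20 → 9/2vw^2 - 4v - 23w^2 + 2w + 20
  leading term vw^2: no divisor's leading term divides it; move 9/2vw^2 to the remainder.
  leading term v: no divisor's leading term divides it; move -4v to the remainder.
  leading term w^2: no divisor's leading term divides it; move -23w^2 to the remainder.
  leading term w: no divisor's leading term divides it; move 2w to the remainder.
  leading term 1: no divisor's leading term divides it; move 20 to the remainder.
  remainder -uw + 4u + 9/2vw^2 - 4v - 23w^2 + 2w + 20 ≠ 0; add k_4 = -uw + 4u + 9/2vw^2 - 4v - 23w^2 + 2w + 20 to the basis.

The other S-polynomials (S(h_2,k_3), S(h_1,k_4), S(h_2,k_4), S(k_3,k_4)) all reduce to 0 modulo the current basis, so we have a Gröbner basis.
Inter-reduce: drop elements whose leading term is divisible by another's, tail-reduce, and make monic.
Reduced Gröbner basis: {uv + 1/2vw + 9/2w^2 - 4, uw - 4u - 9/2vw^2 + 4v + 23w^2 - 2w - 20, v^2 - 5v + w - 4}.

These differ, so the ideals are not equal.
The same test decides containment: I ⊆ J iff every generator of I reduces to 0 modulo a Gröbner basis of J.

No, the ideals differ.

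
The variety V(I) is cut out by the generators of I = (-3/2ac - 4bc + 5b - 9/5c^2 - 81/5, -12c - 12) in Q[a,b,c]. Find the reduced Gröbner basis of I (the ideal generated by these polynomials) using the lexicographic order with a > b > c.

This is the nonlinear analogue of row-reducing a linear system.

f_1 = -3/2ac - 4bc + 5b - 9/5c^2 - 81/5, LT = ac.
f_2 = -12c - 12, LT = c.

S(f_1,f_2): lcm = ac. S = -a + 8/3bc - 10/3b + 6/5c^2 + 54/5.
  leading term a: no divisor's leading term divides it; move -a to the remainder.
  leading term bc: subtract (-2/9b)·f_2 from 8/3bc - 10/3b + 6/5c^2 + 54/5 → -6b + 6/5c^2 + 54/5
  leading term b: no divisor's leading term divides it; move -6b to the remainder.
  leading term c^2: subtract (-1/10c)·f_2 from 6/5c^2 + 54/5 → -6/5c + 54/5
  leading term c: subtract (1/10)·f_2 from -6/5c + 54/5 → 12
  leading term 1: no divisor's leading term divides it; move 12 to the remainder.
  remainder -a - 6b + 12 ≠ 0; add g_3 = -a - 6b + 12 to the basis.

S(f_1,g_3): lcm = ac. S = -10/3bc - 10/3b + 6/5c^2 + 12c + 54/5.
  leading term bc: subtract (5/18b)·f_2 from -10/3bc - 10/3b + 6/5c^2 + 12c + 54/5 → 6/5c^2 + 12c + 54/5
  leading term c^2: subtract (-1/10c)·f_2 from 6/5c^2 + 12c + 54/5 → 54/5c + 54/5
  leading term c: subtract (-9/10)·f_2 from 54/5c + 54/5 → 0
  remainder 0.

S(f_2,g_3): leading monomials are coprime, so the S-polynomial reduces to 0 (Buchberger's first criterion).
Every S-polynomial of the final basis reduces to 0, so we have a Gröbner basis.
Inter-reduce: drop elements whose leading term is divisible by another's, tail-reduce, and make monic.

G = {a + 6b - 12, c + 1}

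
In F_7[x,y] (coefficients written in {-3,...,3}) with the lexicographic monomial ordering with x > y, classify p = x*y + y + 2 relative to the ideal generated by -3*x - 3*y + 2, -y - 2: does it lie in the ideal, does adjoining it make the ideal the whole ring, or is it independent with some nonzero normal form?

Adjoining x*y + y + 2 makes the ideal the whole ring: the system is inconsistent.

First compute the reduced Gröbner basis of I by Buchberger's algorithm.
f_1 = -3*x - 3*y + 2, LT = x.
f_2 = -y - 2, LT = y.

The S-polynomials (S(f_1,f_2)) all reduce to 0 modulo the current basis, so we have a Gröbner basis.
Inter-reduce: drop elements whose leading term is divisible by another's, tail-reduce, and make monic.
Reduced Gröbner basis: {x + 2, y + 2}.
Label its elements g_1 = x + 2, g_2 = y + 2.

Reduce p = x*y + y + 2 modulo G:
  leading term x*y: subtract (y)·g_1 from x*y + y + 2 → -y + 2
  leading term y: subtract (-1)·g_2 from -y + 2 → -3
  leading term 1: no divisor's leading term divides it; move -3 to the remainder.
  normal form = -3.
The normal form is nonzero, so p ∉ I. Since p minus its normal form lies in I, I + (p) = I + (r) where r = -3; decide whether this ideal is the whole ring.
Here r = -3 is a nonzero constant, hence a unit: 1 ∈ I + (p), the Gröbner basis of I + (p) is {1}, and the enlarged system has no common solution — adjoining p is inconsistent.

Ideal membership is decidable via reduction modulo a Gröbner basis.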